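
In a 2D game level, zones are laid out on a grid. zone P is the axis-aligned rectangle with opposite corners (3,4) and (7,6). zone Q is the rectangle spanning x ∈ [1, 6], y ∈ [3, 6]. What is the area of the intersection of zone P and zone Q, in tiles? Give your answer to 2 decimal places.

6.00

|zone P∩zone Q|: x∈[3,6], y∈[4,6] → 3·2 = 6.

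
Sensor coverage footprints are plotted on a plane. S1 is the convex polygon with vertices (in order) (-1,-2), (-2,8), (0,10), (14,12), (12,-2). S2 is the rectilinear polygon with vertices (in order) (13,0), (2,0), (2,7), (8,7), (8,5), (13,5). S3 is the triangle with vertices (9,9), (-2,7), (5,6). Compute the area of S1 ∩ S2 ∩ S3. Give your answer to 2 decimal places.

3.02

The intersection is the polygon with vertices (2,7), (6.333,7), (5,6), (2,6.429).
By the shoelace formula its area is 3.02.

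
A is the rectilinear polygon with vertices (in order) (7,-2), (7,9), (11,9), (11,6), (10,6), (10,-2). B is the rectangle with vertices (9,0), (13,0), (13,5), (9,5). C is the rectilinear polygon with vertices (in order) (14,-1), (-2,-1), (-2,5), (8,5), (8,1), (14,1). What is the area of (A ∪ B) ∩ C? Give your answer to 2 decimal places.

13.00

The region (A ∪ B) ∩ C is the polygon with vertices (13,0), (10,0), (10,-1), (7,-1), (7,5), (8,5), (8,1), (13,1).
By the shoelace formula its area is 13.00.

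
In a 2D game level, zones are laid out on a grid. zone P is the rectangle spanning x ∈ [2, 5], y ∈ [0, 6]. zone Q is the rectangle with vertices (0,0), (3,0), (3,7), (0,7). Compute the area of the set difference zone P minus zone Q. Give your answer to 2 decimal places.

|zone P∩zone Q|: x∈[2,3], y∈[0,6] → 1·6 = 6.
|zone P| = 18.
|zone P ∖ zone Q| = |zone P| − |zone P∩zone Q| = 18 − 6 = 12.00.

12.00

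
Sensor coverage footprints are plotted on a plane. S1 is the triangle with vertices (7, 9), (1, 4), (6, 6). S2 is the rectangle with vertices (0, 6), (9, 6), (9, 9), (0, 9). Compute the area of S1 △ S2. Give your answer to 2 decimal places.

25.70

|S1| = 6.5, |S2| = 27, |S1∩S2| = 3.9.
|S1 △ S2| = |S1| + |S2| − 2·|S1∩S2| = 6.5 + 27 − 7.8 = 25.70.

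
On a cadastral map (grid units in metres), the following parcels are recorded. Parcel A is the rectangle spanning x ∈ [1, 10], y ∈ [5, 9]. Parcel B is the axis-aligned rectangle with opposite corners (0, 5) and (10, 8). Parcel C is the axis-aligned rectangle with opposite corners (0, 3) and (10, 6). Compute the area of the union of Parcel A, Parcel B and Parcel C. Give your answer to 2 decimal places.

59.00

By inclusion–exclusion:
Individual areas: |Parcel A| = 36, |Parcel B| = 30, |Parcel C| = 30.
|Parcel A∩Parcel B|: x∈[1,10], y∈[5,8] → 9·3 = 27.
|Parcel A∩Parcel C|: x∈[1,10], y∈[5,6] → 9·1 = 9.
|Parcel B∩Parcel C|: x∈[0,10], y∈[5,6] → 10·1 = 10.
|Parcel A∩Parcel B∩Parcel C| = 9.
|Parcel A ∪ Parcel B ∪ Parcel C| = 96 − 46 + 9 = 59.00.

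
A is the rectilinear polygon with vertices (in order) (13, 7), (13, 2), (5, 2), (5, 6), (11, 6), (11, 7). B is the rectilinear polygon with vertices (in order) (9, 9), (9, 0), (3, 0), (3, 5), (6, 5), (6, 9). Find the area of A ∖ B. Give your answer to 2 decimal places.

19.00

|A| = 34, |A∩B| = 15.
|A ∖ B| = |A| − |A∩B| = 34 − 15 = 19.00.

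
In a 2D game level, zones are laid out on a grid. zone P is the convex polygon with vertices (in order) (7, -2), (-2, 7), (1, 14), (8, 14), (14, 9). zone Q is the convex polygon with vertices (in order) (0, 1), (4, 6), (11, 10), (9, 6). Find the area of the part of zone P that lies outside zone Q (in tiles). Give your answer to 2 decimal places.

|zone P| = 151.5, |zone P∩zone Q| = 20.9127.
|zone P ∖ zone Q| = |zone P| − |zone P∩zone Q| = 151.5 − 20.9127 = 130.59.

130.59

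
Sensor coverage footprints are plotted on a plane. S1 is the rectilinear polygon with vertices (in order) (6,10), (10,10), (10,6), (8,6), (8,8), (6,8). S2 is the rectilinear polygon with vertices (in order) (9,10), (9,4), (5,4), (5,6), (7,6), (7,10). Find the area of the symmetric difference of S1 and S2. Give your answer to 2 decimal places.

16.00

|S1| = 12, |S2| = 16, |S1∩S2| = 6.
|S1 △ S2| = |S1| + |S2| − 2·|S1∩S2| = 12 + 16 − 12 = 16.00.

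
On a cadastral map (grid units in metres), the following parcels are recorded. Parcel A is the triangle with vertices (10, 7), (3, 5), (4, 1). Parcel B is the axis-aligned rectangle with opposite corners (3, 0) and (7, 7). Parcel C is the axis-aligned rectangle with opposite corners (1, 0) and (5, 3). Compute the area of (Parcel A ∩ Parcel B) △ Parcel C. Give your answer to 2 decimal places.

|Parcel A ∩ Parcel B| = 11.7857.
|(Parcel A ∩ Parcel B) ∩ Parcel C| = 2.
|(Parcel A ∩ Parcel B) △ Parcel C| = 11.7857 + 12 − 4 = 19.79.

19.79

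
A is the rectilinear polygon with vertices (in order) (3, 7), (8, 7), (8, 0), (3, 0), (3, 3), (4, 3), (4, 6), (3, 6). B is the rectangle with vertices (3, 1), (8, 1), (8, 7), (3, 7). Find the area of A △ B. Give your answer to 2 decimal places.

|A| = 32, |B| = 30, |A∩B| = 27.
|A △ B| = |A| + |B| − 2·|A∩B| = 32 + 30 − 54 = 8.00.

8.00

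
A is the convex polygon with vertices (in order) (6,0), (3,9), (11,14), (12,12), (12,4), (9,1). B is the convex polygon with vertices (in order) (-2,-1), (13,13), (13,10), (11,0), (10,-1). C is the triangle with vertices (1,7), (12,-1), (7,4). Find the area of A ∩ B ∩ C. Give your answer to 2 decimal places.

The intersection is the polygon with vertices (4.628,5.186), (7,4), (9.5,1.5), (9.105,1.105), (4.52,4.44), (4.356,4.932).
By the shoelace formula its area is 5.15.

5.15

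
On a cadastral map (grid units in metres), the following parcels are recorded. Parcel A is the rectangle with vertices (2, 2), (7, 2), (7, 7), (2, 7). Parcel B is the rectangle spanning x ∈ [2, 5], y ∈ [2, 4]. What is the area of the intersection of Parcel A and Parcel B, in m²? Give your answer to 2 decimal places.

6.00

|Parcel A∩Parcel B|: x∈[2,5], y∈[2,4] → 3·2 = 6.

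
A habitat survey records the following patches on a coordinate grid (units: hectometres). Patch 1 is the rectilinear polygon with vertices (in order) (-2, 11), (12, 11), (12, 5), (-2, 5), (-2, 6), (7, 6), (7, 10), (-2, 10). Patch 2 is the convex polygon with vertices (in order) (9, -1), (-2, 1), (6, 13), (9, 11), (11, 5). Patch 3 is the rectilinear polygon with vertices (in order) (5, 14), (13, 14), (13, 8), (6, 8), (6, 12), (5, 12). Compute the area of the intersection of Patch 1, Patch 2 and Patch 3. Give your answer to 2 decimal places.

The intersection is the polygon with vertices (10,8), (7,8), (7,10), (6,10), (6,11), (9,11).
By the shoelace formula its area is 8.50.

8.50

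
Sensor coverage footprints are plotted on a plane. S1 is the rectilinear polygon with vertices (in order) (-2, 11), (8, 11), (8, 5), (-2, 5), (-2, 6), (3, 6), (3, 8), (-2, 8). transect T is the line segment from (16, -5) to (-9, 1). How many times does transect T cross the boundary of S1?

0

The segment lies entirely outside S1 and never meets its boundary.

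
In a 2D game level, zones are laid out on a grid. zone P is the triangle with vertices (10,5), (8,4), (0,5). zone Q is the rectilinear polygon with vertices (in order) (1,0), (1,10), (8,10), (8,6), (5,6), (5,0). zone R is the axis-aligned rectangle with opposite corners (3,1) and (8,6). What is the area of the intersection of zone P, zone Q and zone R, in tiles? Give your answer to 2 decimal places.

1.00

The intersection is the polygon with vertices (5,5), (5,4.375), (3,4.625), (3,5).
By the shoelace formula its area is 1.00.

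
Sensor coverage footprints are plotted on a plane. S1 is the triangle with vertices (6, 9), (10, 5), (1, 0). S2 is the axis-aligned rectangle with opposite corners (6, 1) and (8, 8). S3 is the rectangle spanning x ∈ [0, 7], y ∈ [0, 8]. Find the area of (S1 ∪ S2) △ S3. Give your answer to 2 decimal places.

|S1 ∪ S2| = 33.1667.
|(S1 ∪ S2) ∩ S3| = 22.2778.
|(S1 ∪ S2) △ S3| = 33.1667 + 56 − 44.5556 = 44.61.

44.61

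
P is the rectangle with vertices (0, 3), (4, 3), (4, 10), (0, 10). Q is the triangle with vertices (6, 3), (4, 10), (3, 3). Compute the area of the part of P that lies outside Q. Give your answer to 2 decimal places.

|P| = 28, |P∩Q| = 3.5.
|P ∖ Q| = |P| − |P∩Q| = 28 − 3.5 = 24.50.

24.50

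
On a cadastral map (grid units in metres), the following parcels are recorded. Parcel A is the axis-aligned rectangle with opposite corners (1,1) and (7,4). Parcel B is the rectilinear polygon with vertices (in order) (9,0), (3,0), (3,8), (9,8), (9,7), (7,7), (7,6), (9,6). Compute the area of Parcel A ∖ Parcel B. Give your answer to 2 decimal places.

|Parcel A| = 18, |Parcel A∩Parcel B| = 12.
|Parcel A ∖ Parcel B| = |Parcel A| − |Parcel A∩Parcel B| = 18 − 12 = 6.00.

6.00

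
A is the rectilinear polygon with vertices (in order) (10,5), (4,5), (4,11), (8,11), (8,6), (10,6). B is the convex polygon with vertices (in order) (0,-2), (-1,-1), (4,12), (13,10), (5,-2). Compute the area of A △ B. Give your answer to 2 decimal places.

80.17

|A| = 26, |B| = 106, |A∩B| = 25.9167.
|A △ B| = |A| + |B| − 2·|A∩B| = 26 + 106 − 51.8333 = 80.17.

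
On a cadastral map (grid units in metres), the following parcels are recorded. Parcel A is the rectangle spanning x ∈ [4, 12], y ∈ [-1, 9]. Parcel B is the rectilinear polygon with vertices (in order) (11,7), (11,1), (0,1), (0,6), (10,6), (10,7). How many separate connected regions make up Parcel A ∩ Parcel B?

1

Parcel A ∩ Parcel B is a single connected region.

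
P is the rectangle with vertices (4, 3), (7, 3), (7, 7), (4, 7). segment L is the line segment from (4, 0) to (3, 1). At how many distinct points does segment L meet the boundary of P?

0

The segment lies entirely outside P and never meets its boundary.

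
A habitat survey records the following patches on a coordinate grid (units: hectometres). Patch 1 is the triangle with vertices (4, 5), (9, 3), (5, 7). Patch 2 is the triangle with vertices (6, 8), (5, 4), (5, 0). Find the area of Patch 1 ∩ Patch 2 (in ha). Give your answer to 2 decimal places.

0.60

The intersection is the polygon with vertices (5.136,4.545), (5.6,6.4), (5.778,6.222), (5.548,4.381).
By the shoelace formula its area is 0.60.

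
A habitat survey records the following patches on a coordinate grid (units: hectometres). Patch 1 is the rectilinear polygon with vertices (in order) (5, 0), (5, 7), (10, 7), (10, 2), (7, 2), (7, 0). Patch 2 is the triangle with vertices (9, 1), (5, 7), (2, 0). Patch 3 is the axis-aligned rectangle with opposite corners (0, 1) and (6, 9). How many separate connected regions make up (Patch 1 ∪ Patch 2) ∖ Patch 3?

(Patch 1 ∪ Patch 2) ∖ Patch 3 is a single connected region.

1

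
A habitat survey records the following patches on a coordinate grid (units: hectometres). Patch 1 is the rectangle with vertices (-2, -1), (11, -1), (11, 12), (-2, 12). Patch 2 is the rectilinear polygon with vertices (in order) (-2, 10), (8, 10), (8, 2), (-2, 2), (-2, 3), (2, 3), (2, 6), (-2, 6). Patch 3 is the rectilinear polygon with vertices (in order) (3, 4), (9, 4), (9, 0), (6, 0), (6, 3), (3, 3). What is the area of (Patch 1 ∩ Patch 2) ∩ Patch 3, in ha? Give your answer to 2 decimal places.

The region (Patch 1 ∩ Patch 2) ∩ Patch 3 is the polygon with vertices (8,2), (6,2), (6,3), (3,3), (3,4), (8,4).
By the shoelace formula its area is 7.00.

7.00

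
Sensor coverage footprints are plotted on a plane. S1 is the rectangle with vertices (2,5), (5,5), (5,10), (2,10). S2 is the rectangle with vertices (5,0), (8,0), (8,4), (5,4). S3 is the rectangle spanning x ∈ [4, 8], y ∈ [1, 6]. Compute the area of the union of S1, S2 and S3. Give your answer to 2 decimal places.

By inclusion–exclusion:
Individual areas: |S1| = 15, |S2| = 12, |S3| = 20.
|S1∩S2| = 0 (no overlap).
|S1∩S3|: x∈[4,5], y∈[5,6] → 1·1 = 1.
|S2∩S3|: x∈[5,8], y∈[1,4] → 3·3 = 9.
|S1∩S2∩S3| = 0.
|S1 ∪ S2 ∪ S3| = 47 − 10 + 0 = 37.00.

37.00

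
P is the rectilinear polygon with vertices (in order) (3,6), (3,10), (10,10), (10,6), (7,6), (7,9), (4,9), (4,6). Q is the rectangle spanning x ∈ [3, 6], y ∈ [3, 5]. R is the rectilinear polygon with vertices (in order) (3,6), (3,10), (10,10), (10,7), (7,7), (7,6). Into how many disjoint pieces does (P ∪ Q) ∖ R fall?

2

(P ∪ Q) ∖ R splits into 2 disjoint pieces (area 3, area 6).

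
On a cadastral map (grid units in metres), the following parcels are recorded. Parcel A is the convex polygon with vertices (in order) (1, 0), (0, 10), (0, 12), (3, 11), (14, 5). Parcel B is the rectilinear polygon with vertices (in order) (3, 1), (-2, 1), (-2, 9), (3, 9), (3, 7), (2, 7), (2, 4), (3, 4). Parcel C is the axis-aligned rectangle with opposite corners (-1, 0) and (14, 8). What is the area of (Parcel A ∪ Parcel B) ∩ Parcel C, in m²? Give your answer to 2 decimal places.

The region (Parcel A ∪ Parcel B) ∩ Parcel C is the polygon with vertices (-1,1), (-1,8), (8.5,8), (14,5), (1,0), (0.9,1).
By the shoelace formula its area is 77.30.

77.30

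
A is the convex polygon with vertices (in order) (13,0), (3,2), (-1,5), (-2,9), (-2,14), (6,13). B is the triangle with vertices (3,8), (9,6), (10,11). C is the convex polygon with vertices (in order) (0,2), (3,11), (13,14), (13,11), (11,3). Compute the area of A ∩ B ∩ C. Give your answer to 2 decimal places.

11.70

The intersection is the polygon with vertices (9,6), (3,8), (7.625,9.982), (9.208,7.042).
By the shoelace formula its area is 11.70.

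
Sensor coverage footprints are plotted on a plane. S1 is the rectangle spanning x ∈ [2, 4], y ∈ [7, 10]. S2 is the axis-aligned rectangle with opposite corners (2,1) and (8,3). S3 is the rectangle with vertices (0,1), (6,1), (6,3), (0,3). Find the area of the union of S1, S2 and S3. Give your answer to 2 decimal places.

22.00

By inclusion–exclusion:
Individual areas: |S1| = 6, |S2| = 12, |S3| = 12.
|S1∩S2| = 0 (no overlap).
|S1∩S3| = 0 (no overlap).
|S2∩S3|: x∈[2,6], y∈[1,3] → 4·2 = 8.
|S1∩S2∩S3| = 0.
|S1 ∪ S2 ∪ S3| = 30 − 8 + 0 = 22.00.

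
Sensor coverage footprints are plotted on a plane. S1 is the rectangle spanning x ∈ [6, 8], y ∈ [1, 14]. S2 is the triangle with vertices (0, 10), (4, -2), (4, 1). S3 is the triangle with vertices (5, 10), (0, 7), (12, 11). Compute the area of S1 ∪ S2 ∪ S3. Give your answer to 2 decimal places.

38.03

By inclusion–exclusion:
Individual areas: |S1| = 26, |S2| = 6, |S3| = 8.
|S1∩S2| = 0.
|S1∩S3| = 1.9048.
|S2∩S3| = 0.063.
|S1∩S2∩S3| = 0.
|S1 ∪ S2 ∪ S3| = 40 − 1.9678 + 0 = 38.03.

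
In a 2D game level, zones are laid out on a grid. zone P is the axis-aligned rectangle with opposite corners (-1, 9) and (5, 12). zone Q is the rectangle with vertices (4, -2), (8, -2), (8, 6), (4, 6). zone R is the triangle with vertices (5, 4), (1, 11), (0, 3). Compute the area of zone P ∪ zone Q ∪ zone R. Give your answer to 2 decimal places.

By inclusion–exclusion:
Individual areas: |zone P| = 18, |zone Q| = 32, |zone R| = 19.5.
|zone P∩zone Q| = 0 (no overlap).
|zone P∩zone R| = 1.3929.
|zone Q∩zone R| = 0.975.
|zone P∩zone Q∩zone R| = 0.
|zone P ∪ zone Q ∪ zone R| = 69.5 − 2.3679 + 0 = 67.13.

67.13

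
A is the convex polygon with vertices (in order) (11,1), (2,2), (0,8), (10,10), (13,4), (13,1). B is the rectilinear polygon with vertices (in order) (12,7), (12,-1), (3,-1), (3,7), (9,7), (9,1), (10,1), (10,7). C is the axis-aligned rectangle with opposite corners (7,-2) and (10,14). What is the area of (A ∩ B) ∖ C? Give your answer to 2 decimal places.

|A ∩ B| = 44.3611.
|(A ∩ B) ∩ C| = 11.3333.
|(A ∩ B) ∖ C| = 44.3611 − 11.3333 = 33.03.

33.03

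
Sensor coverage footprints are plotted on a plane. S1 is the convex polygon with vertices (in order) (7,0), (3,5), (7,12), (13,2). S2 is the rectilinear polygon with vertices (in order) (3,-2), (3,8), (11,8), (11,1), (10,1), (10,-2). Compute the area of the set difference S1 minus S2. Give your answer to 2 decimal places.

|S1| = 60, |S1∩S2| = 46.6286.
|S1 ∖ S2| = |S1| − |S1∩S2| = 60 − 46.6286 = 13.37.

13.37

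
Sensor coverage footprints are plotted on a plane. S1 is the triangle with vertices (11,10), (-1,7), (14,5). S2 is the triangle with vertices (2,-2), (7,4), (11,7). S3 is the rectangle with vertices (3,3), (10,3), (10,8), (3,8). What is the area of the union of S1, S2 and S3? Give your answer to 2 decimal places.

57.58

By inclusion–exclusion:
Individual areas: |S1| = 34.5, |S2| = 4.5, |S3| = 35.
|S1∩S2| = 0.3196.
|S1∩S3| = 14.
|S2∩S3| = 2.2917.
|S1∩S2∩S3| = 0.1946.
|S1 ∪ S2 ∪ S3| = 74 − 16.6113 + 0.1946 = 57.58.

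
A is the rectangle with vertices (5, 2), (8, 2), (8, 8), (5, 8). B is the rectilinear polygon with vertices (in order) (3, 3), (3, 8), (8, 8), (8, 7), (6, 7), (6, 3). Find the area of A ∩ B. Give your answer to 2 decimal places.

7.00

The intersection is the polygon with vertices (8,7), (6,7), (6,3), (5,3), (5,8), (8,8).
By the shoelace formula its area is 7.00.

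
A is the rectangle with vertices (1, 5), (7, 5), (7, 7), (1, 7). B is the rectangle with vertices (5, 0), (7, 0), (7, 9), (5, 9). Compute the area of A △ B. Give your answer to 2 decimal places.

22.00

|A∩B|: x∈[5,7], y∈[5,7] → 2·2 = 4.
|A △ B| = |A| + |B| − 2·|A∩B| = 12 + 18 − 8 = 22.00.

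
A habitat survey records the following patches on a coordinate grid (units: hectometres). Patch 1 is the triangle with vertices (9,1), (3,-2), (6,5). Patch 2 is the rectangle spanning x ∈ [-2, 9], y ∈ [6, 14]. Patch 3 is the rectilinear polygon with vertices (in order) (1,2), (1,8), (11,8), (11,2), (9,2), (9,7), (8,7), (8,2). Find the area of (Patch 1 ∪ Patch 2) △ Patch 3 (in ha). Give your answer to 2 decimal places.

118.98

|Patch 1 ∪ Patch 2| = 104.5.
|(Patch 1 ∪ Patch 2) ∩ Patch 3| = 20.2619.
|(Patch 1 ∪ Patch 2) △ Patch 3| = 104.5 + 55 − 40.5238 = 118.98.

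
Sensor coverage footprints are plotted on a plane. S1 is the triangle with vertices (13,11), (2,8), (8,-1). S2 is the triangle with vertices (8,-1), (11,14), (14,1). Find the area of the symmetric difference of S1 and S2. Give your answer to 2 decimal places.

73.45

|S1| = 58.5, |S2| = 42, |S1∩S2| = 13.5237.
|S1 △ S2| = |S1| + |S2| − 2·|S1∩S2| = 58.5 + 42 − 27.0475 = 73.45.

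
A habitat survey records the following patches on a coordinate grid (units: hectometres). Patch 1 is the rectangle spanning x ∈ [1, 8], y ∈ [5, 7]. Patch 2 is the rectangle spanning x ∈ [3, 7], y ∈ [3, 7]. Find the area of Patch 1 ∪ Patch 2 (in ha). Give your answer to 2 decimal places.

22.00

By inclusion–exclusion:
Individual areas: |Patch 1| = 14, |Patch 2| = 16.
|Patch 1∩Patch 2|: x∈[3,7], y∈[5,7] → 4·2 = 8.
|Patch 1 ∪ Patch 2| = 30 − 8 = 22.00.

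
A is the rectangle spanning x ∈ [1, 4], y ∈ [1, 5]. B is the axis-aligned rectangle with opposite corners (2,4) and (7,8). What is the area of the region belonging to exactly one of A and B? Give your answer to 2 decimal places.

28.00

|A∩B|: x∈[2,4], y∈[4,5] → 2·1 = 2.
|A △ B| = |A| + |B| − 2·|A∩B| = 12 + 20 − 4 = 28.00.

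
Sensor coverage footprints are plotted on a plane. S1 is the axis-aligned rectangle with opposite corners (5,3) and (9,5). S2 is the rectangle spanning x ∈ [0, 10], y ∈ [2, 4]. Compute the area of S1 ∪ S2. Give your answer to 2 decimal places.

24.00

By inclusion–exclusion:
Individual areas: |S1| = 8, |S2| = 20.
|S1∩S2|: x∈[5,9], y∈[3,4] → 4·1 = 4.
|S1 ∪ S2| = 28 − 4 = 24.00.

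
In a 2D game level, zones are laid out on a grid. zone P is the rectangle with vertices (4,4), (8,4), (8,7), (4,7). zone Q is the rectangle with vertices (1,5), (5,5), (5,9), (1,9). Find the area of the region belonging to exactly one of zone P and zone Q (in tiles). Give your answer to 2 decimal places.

24.00

|zone P∩zone Q|: x∈[4,5], y∈[5,7] → 1·2 = 2.
|zone P △ zone Q| = |zone P| + |zone Q| − 2·|zone P∩zone Q| = 12 + 16 − 4 = 24.00.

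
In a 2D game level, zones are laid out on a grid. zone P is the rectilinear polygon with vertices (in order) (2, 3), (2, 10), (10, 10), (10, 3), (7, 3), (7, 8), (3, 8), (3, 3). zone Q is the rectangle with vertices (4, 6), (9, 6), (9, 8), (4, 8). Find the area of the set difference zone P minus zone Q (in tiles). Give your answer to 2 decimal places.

|zone P| = 36, |zone P∩zone Q| = 4.
|zone P ∖ zone Q| = |zone P| − |zone P∩zone Q| = 36 − 4 = 32.00.

32.00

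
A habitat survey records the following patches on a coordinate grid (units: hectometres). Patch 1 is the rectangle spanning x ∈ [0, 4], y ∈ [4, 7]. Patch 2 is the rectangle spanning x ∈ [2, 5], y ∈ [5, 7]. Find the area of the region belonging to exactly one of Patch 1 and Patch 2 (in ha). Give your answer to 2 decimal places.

|Patch 1∩Patch 2|: x∈[2,4], y∈[5,7] → 2·2 = 4.
|Patch 1 △ Patch 2| = |Patch 1| + |Patch 2| − 2·|Patch 1∩Patch 2| = 12 + 6 − 8 = 10.00.

10.00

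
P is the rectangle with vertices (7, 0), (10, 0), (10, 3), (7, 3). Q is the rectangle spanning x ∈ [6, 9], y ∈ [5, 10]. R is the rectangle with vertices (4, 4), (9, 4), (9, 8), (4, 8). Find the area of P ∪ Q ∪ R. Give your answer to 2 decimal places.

By inclusion–exclusion:
Individual areas: |P| = 9, |Q| = 15, |R| = 20.
|P∩Q| = 0 (no overlap).
|P∩R| = 0 (no overlap).
|Q∩R|: x∈[6,9], y∈[5,8] → 3·3 = 9.
|P∩Q∩R| = 0.
|P ∪ Q ∪ R| = 44 − 9 + 0 = 35.00.

35.00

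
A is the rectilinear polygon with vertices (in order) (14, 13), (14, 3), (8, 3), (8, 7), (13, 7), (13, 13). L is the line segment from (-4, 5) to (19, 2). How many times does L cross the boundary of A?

The segment meets the boundary at (11.333,3), (8,3.435).

2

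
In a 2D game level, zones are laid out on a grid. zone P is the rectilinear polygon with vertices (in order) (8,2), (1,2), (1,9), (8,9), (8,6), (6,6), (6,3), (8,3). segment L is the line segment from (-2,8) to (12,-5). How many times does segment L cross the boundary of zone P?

The segment meets the boundary at (4.462,2), (1,5.214).

2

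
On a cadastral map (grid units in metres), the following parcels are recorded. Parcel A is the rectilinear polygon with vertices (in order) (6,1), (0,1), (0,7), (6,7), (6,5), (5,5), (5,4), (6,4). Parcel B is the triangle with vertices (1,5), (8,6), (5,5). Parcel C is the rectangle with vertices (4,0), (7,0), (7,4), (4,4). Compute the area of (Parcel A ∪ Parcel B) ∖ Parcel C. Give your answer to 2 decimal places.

29.38

|Parcel A ∪ Parcel B| = 35.381.
|(Parcel A ∪ Parcel B) ∩ Parcel C| = 6.
|(Parcel A ∪ Parcel B) ∖ Parcel C| = 35.381 − 6 = 29.38.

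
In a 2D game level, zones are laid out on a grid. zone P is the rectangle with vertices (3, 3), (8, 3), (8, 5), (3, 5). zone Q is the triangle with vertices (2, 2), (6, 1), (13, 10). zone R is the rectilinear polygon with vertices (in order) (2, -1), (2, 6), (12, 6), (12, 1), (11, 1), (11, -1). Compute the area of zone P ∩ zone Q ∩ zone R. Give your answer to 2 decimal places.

The intersection is the polygon with vertices (8,3.571), (7.556,3), (3.375,3), (6.125,5), (8,5).
By the shoelace formula its area is 6.37.

6.37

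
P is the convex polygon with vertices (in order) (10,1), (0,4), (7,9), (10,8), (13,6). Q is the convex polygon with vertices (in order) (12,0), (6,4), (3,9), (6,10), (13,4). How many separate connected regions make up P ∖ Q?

2

P ∖ Q splits into 2 disjoint pieces (area 18.6905, area 6.2985).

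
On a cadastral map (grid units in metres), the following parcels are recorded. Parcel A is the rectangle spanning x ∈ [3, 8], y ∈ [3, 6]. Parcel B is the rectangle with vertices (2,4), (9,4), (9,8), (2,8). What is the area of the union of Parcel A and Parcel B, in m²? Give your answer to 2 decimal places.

33.00

By inclusion–exclusion:
Individual areas: |Parcel A| = 15, |Parcel B| = 28.
|Parcel A∩Parcel B|: x∈[3,8], y∈[4,6] → 5·2 = 10.
|Parcel A ∪ Parcel B| = 43 − 10 = 33.00.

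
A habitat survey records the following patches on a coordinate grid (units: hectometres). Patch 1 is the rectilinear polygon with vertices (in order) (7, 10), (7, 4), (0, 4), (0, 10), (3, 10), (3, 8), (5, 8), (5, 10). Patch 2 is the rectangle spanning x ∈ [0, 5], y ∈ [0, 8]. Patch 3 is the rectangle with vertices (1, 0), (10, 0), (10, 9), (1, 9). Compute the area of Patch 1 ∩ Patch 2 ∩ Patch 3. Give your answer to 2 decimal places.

16.00

The intersection is the polygon with vertices (3,8), (5,8), (5,4), (1,4), (1,8).
By the shoelace formula its area is 16.00.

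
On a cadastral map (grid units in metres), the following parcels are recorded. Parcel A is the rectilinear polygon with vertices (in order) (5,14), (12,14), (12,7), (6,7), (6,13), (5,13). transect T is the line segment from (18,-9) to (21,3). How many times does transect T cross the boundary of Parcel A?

The segment lies entirely outside Parcel A and never meets its boundary.

0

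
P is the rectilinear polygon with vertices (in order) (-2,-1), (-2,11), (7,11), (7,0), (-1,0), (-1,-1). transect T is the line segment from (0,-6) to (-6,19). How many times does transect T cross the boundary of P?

2

The segment meets the boundary at (-2,2.333), (-1.2,-1).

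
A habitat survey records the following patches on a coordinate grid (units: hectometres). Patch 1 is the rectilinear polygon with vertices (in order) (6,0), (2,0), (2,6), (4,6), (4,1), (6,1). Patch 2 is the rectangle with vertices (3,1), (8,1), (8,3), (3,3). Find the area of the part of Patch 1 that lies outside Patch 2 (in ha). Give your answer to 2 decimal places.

12.00

|Patch 1| = 14, |Patch 1∩Patch 2| = 2.
|Patch 1 ∖ Patch 2| = |Patch 1| − |Patch 1∩Patch 2| = 14 − 2 = 12.00.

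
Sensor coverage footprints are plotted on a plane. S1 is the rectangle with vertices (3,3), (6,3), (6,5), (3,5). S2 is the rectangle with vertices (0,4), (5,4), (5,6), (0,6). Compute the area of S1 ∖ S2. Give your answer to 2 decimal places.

|S1∩S2|: x∈[3,5], y∈[4,5] → 2·1 = 2.
|S1| = 6.
|S1 ∖ S2| = |S1| − |S1∩S2| = 6 − 2 = 4.00.

4.00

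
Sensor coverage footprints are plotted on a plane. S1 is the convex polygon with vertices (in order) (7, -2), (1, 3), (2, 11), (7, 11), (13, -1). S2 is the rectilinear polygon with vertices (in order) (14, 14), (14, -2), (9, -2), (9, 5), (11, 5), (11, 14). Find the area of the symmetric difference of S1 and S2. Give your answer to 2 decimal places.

127.33

|S1| = 98, |S2| = 62, |S1∩S2| = 16.3333.
|S1 △ S2| = |S1| + |S2| − 2·|S1∩S2| = 98 + 62 − 32.6667 = 127.33.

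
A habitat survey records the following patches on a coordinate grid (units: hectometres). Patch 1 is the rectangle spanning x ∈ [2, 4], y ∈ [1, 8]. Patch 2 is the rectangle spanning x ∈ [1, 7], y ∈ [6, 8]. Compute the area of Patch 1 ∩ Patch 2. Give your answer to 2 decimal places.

|Patch 1∩Patch 2|: x∈[2,4], y∈[6,8] → 2·2 = 4.

4.00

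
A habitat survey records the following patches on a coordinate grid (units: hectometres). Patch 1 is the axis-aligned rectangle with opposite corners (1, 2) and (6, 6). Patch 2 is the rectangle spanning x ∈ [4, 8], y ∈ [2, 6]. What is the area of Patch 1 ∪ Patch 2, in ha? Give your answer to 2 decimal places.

By inclusion–exclusion:
Individual areas: |Patch 1| = 20, |Patch 2| = 16.
|Patch 1∩Patch 2|: x∈[4,6], y∈[2,6] → 2·4 = 8.
|Patch 1 ∪ Patch 2| = 36 − 8 = 28.00.

28.00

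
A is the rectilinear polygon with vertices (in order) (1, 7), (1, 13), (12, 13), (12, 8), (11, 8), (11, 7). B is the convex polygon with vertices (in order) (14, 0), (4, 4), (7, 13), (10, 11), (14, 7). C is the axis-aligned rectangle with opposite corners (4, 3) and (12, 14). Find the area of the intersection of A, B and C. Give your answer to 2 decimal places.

26.00

The intersection is the polygon with vertices (11,8), (11,7), (5,7), (7,13), (10,11), (12,9), (12,8).
By the shoelace formula its area is 26.00.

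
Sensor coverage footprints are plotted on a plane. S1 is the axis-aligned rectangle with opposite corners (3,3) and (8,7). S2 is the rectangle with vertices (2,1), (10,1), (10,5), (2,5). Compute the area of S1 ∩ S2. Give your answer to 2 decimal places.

|S1∩S2|: x∈[3,8], y∈[3,5] → 5·2 = 10.

10.00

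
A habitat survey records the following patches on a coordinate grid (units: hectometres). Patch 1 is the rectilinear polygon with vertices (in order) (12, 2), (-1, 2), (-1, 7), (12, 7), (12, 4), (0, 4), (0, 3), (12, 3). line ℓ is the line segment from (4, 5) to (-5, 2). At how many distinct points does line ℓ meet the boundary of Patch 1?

The segment meets the boundary at (-1,3.333), (0,3.667), (1,4).

3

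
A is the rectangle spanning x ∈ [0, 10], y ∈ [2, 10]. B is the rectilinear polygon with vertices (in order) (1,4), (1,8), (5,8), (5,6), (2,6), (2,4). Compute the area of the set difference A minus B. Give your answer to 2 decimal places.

|A| = 80, |A∩B| = 10.
|A ∖ B| = |A| − |A∩B| = 80 − 10 = 70.00.

70.00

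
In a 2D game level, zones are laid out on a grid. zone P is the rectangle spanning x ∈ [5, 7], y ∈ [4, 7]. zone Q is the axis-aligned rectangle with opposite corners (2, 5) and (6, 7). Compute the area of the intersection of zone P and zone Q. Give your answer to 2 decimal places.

|zone P∩zone Q|: x∈[5,6], y∈[5,7] → 1·2 = 2.

2.00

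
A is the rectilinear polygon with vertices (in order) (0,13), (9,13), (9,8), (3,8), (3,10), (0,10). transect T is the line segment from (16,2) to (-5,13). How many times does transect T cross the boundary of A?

4

The segment meets the boundary at (0,10.381), (0.727,10), (3,8.81), (4.545,8).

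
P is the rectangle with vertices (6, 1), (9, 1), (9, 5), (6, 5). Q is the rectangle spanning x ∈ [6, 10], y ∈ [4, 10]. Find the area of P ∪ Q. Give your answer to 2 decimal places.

By inclusion–exclusion:
Individual areas: |P| = 12, |Q| = 24.
|P∩Q|: x∈[6,9], y∈[4,5] → 3·1 = 3.
|P ∪ Q| = 36 − 3 = 33.00.

33.00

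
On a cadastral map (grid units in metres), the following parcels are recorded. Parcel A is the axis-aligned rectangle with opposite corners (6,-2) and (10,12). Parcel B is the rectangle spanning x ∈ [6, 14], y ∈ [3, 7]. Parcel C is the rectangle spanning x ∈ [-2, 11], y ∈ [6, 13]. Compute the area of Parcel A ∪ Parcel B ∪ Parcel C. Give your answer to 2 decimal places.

By inclusion–exclusion:
Individual areas: |Parcel A| = 56, |Parcel B| = 32, |Parcel C| = 91.
|Parcel A∩Parcel B|: x∈[6,10], y∈[3,7] → 4·4 = 16.
|Parcel A∩Parcel C|: x∈[6,10], y∈[6,12] → 4·6 = 24.
|Parcel B∩Parcel C|: x∈[6,11], y∈[6,7] → 5·1 = 5.
|Parcel A∩Parcel B∩Parcel C| = 4.
|Parcel A ∪ Parcel B ∪ Parcel C| = 179 − 45 + 4 = 138.00.

138.00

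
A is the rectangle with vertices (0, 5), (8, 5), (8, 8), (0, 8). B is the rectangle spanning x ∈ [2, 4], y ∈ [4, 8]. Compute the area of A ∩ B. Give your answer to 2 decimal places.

6.00

|A∩B|: x∈[2,4], y∈[5,8] → 2·3 = 6.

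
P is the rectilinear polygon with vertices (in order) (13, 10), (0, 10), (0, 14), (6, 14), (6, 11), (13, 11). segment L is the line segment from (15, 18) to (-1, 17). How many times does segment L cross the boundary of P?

0

The segment lies entirely outside P and never meets its boundary.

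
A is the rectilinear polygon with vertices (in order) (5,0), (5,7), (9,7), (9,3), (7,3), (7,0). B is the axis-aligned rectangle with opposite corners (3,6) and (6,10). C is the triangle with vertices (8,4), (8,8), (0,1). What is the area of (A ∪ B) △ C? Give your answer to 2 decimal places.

|A ∪ B| = 33.
|(A ∪ B) ∩ C| = 9.1786.
|(A ∪ B) △ C| = 33 + 16 − 18.3571 = 30.64.

30.64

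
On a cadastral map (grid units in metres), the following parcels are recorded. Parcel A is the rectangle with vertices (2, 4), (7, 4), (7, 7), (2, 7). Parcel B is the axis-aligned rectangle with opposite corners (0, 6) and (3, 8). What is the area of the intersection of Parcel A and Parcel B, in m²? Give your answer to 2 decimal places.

1.00

|Parcel A∩Parcel B|: x∈[2,3], y∈[6,7] → 1·1 = 1.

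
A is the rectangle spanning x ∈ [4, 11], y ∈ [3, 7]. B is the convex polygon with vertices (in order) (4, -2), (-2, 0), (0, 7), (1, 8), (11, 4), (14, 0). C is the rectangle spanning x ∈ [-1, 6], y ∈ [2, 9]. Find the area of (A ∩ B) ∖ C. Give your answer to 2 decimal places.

|A ∩ B| = 16.8.
|(A ∩ B) ∩ C| = 6.8.
|(A ∩ B) ∖ C| = 16.8 − 6.8 = 10.00.

10.00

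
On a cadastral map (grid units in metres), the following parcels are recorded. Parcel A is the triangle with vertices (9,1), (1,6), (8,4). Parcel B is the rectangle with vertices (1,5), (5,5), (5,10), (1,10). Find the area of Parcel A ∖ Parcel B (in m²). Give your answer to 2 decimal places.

8.55

|Parcel A| = 9.5, |Parcel A∩Parcel B| = 0.95.
|Parcel A ∖ Parcel B| = |Parcel A| − |Parcel A∩Parcel B| = 9.5 − 0.95 = 8.55.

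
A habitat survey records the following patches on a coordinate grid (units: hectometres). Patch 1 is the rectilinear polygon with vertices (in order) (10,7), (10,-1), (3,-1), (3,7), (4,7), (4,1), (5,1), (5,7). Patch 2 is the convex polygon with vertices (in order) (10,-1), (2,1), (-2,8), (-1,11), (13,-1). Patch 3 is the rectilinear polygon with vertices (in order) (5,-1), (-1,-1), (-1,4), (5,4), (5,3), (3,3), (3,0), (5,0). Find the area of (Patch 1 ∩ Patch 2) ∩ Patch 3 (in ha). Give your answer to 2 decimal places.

|Patch 1 ∩ Patch 2| = 27.3988.
|(Patch 1 ∩ Patch 2) ∩ Patch 3| = 1.00.

1.00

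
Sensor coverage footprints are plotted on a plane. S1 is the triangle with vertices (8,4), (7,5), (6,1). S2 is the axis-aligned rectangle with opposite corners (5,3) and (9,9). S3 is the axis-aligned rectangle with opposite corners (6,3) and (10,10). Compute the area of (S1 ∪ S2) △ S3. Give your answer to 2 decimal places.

16.83

|S1 ∪ S2| = 24.8333.
|(S1 ∪ S2) ∩ S3| = 18.
|(S1 ∪ S2) △ S3| = 24.8333 + 28 − 36 = 16.83.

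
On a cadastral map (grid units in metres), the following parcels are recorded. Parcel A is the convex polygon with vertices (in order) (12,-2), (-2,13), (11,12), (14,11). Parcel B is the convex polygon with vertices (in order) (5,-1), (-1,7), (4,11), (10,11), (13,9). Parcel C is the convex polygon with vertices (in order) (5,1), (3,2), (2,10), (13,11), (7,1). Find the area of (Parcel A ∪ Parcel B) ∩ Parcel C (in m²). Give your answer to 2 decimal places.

The region (Parcel A ∪ Parcel B) ∩ Parcel C is the polygon with vertices (6.6,1), (5,1), (3,2), (2,10), (13,11), (7.861,2.435), (7.8,2.5).
By the shoelace formula its area is 68.13.

68.13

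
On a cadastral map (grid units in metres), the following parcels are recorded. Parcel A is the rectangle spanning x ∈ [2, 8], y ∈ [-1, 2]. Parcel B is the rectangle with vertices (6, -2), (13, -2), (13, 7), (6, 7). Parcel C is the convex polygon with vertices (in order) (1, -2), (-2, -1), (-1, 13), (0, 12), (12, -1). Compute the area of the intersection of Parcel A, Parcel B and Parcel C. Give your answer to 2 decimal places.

The intersection is the polygon with vertices (8,-1), (6,-1), (6,2), (8,2).
By the shoelace formula its area is 6.00.

6.00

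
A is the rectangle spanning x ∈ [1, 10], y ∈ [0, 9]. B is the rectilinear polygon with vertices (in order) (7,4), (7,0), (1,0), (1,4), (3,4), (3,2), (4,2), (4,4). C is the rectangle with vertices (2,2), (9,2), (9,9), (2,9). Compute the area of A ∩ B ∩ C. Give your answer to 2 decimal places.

8.00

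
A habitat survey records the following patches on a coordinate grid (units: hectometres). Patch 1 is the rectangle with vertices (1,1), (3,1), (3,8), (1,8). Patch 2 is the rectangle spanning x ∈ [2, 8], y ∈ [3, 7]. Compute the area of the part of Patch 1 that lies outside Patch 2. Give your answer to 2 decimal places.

10.00

|Patch 1∩Patch 2|: x∈[2,3], y∈[3,7] → 1·4 = 4.
|Patch 1| = 14.
|Patch 1 ∖ Patch 2| = |Patch 1| − |Patch 1∩Patch 2| = 14 − 4 = 10.00.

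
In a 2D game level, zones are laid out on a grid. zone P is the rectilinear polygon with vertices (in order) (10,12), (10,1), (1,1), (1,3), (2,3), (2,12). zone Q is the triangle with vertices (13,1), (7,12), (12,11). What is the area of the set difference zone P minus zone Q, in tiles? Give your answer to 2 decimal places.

|zone P| = 90, |zone P∩zone Q| = 7.35.
|zone P ∖ zone Q| = |zone P| − |zone P∩zone Q| = 90 − 7.35 = 82.65.

82.65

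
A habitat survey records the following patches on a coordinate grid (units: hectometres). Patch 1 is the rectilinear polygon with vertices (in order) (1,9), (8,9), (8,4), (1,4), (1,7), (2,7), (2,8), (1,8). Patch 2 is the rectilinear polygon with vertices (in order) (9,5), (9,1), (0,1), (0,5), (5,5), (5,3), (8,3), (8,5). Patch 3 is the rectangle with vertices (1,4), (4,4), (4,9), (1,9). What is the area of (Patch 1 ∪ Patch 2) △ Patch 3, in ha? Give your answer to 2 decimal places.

47.00

|Patch 1 ∪ Patch 2| = 60.
|(Patch 1 ∪ Patch 2) ∩ Patch 3| = 14.
|(Patch 1 ∪ Patch 2) △ Patch 3| = 60 + 15 − 28 = 47.00.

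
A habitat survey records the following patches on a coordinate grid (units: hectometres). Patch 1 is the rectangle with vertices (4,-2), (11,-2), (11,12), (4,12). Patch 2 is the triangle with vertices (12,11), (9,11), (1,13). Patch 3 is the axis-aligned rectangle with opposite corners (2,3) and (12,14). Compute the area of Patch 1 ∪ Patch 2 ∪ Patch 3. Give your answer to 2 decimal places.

By inclusion–exclusion:
Individual areas: |Patch 1| = 98, |Patch 2| = 3, |Patch 3| = 110.
|Patch 1∩Patch 2| = 2.1591.
|Patch 1∩Patch 3|: x∈[4,11], y∈[3,12] → 7·9 = 63.
|Patch 2∩Patch 3| = 2.9659.
|Patch 1∩Patch 2∩Patch 3| = 2.1591.
|Patch 1 ∪ Patch 2 ∪ Patch 3| = 211 − 68.125 + 2.1591 = 145.03.

145.03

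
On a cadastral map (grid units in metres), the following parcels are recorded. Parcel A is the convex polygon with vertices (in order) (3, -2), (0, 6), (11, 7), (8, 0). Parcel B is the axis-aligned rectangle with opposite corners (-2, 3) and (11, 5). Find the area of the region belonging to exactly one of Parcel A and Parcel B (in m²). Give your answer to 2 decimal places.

|Parcel A| = 60, |Parcel B| = 26, |Parcel A∩Parcel B| = 17.9286.
|Parcel A △ Parcel B| = |Parcel A| + |Parcel B| − 2·|Parcel A∩Parcel B| = 60 + 26 − 35.8571 = 50.14.

50.14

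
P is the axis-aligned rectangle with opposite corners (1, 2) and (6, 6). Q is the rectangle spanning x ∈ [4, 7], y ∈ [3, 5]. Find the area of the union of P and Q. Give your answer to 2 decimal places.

By inclusion–exclusion:
Individual areas: |P| = 20, |Q| = 6.
|P∩Q|: x∈[4,6], y∈[3,5] → 2·2 = 4.
|P ∪ Q| = 26 − 4 = 22.00.

22.00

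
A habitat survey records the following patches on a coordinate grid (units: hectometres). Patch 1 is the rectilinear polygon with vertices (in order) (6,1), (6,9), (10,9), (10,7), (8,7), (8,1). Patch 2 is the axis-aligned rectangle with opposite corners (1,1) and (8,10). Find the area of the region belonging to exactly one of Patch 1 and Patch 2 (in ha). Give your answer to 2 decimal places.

51.00

|Patch 1| = 20, |Patch 2| = 63, |Patch 1∩Patch 2| = 16.
|Patch 1 △ Patch 2| = |Patch 1| + |Patch 2| − 2·|Patch 1∩Patch 2| = 20 + 63 − 32 = 51.00.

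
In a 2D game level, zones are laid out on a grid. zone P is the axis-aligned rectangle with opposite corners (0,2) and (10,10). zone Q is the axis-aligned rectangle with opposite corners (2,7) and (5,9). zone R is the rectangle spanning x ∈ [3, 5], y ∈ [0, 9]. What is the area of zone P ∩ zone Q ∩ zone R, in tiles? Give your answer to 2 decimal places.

4.00

The intersection is the polygon with vertices (5,9), (5,7), (3,7), (3,9).
By the shoelace formula its area is 4.00.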